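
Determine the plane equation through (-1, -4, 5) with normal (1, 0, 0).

The plane through P with normal n = (a, b, c) satisfies n·(r - P) = 0,
i.e. ax + by + cz = a·x₀ + b·y₀ + c·z₀.
d = 1·(-1) + 0·(-4) + 0·5
  = -1 + 0 + 0
  = -1
Equation: x = -1

x = -1


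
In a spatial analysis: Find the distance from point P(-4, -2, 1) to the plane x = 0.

distance = |a·x₀ + b·y₀ + c·z₀ - d| / √(a² + b² + c²)
  = |1·(-4) + 0·(-2) + 0·1 - 0| / √(1² + 0² + 0²)
  = |-4 + 0 + 0 + 0| / √(1 + 0 + 0)
  = |-4| / √1
  = 4 / 1
  ≈ 4

4


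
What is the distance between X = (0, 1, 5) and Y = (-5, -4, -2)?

d = √[(x₂-x₁)² + (y₂-y₁)² + (z₂-z₁)²]
  = √[(-5)² + (-5)² + (-7)²]
  = √[25 + 25 + 49]
  = √99
  ≈ 9.95

9.95


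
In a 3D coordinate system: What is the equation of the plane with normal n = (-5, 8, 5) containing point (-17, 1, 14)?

The plane through P with normal n = (a, b, c) satisfies n·(r - P) = 0,
i.e. ax + by + cz = a·x₀ + b·y₀ + c·z₀.
d = (-5)·(-17) + 8·1 + 5·14
  = 85 + 8 + 70
  = 163
Equation: -5x + 8y + 5z = 163

-5x + 8y + 5z = 163


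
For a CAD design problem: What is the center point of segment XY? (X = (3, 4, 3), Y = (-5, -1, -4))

M = ((x₁+x₂)/2, (y₁+y₂)/2, (z₁+z₂)/2)
  = ((3 - 5)/2, (4 - 1)/2, (3 - 4)/2)
  = (-2/2, 3/2, -1/2)
  = (-1, 1.5, -0.5)

(-1, 1.5, -0.5)


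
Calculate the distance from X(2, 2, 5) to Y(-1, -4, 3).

d = √[(x₂-x₁)² + (y₂-y₁)² + (z₂-z₁)²]
  = √[(-3)² + (-6)² + (-2)²]
  = √[9 + 36 + 4]
  = √49
  ≈ 7

7


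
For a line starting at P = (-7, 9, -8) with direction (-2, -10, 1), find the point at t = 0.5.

P(t) = P + t·d
  = (-7 + (-2)·0.5, 9 + (-10)·0.5, -8 + 1·0.5)
  = (-7 - 1, 9 - 5, -8 + 0.5)
  = (-8, 4, -7.5)

(-8, 4, -7.5)


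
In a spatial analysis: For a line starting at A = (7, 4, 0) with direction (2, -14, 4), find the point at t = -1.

P(t) = A + t·d
  = (7 + 2·(-1), 4 + (-14)·(-1), 0 + 4·(-1))
  = (7 - 2, 4 + 14, 0 - 4)
  = (5, 18, -4)

(5, 18, -4)


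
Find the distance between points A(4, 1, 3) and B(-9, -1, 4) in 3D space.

d = √[(x₂-x₁)² + (y₂-y₁)² + (z₂-z₁)²]
  = √[(-13)² + (-2)² + 1²]
  = √[169 + 4 + 1]
  = √174
  ≈ 13.19

13.19


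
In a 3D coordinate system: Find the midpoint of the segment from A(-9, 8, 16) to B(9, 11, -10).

M = ((x₁+x₂)/2, (y₁+y₂)/2, (z₁+z₂)/2)
  = ((-9 + 9)/2, (8 + 11)/2, (16 - 10)/2)
  = (0/2, 19/2, 6/2)
  = (0, 9.5, 3)

(0, 9.5, 3)


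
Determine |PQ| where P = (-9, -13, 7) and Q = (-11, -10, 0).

d = √[(x₂-x₁)² + (y₂-y₁)² + (z₂-z₁)²]
  = √[(-2)² + 3² + (-7)²]
  = √[4 + 9 + 49]
  = √62
  ≈ 7.874

7.874


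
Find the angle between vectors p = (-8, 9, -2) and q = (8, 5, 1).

p·q = (-8)·8 + 9·5 + (-2)·1 = -64 + 45 - 2 = -21
|p| = √((-8)² + 9² + (-2)²) = √149 ≈ 12.21
|q| = √(8² + 5² + 1²) = √90 ≈ 9.487
cos θ = (p·q)/(|p||q|) = -21/(12.21·9.487) ≈ -0.1813
θ = arccos(-0.1813) ≈ 100.4°

100.4°


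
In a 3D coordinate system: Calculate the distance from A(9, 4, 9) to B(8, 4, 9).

d = √[(x₂-x₁)² + (y₂-y₁)² + (z₂-z₁)²]
  = √[(-1)² + 0² + 0²]
  = √[1 + 0 + 0]
  = √1
  ≈ 1

1


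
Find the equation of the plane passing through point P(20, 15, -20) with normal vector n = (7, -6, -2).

The plane through P with normal n = (a, b, c) satisfies n·(r - P) = 0,
i.e. ax + by + cz = a·x₀ + b·y₀ + c·z₀.
d = 7·20 + (-6)·15 + (-2)·(-20)
  = 140 - 90 + 40
  = 90
Equation: 7x - 6y - 2z = 90

7x - 6y - 2z = 90


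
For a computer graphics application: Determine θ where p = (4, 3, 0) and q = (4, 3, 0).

p·q = 4·4 + 3·3 + 0·0 = 16 + 9 + 0 = 25
|p| = √(4² + 3² + 0²) = √25 ≈ 5
|q| = √(4² + 3² + 0²) = √25 ≈ 5
cos θ = (p·q)/(|p||q|) = 25/(5·5) ≈ 1
θ = arccos(1) ≈ 0°

0°


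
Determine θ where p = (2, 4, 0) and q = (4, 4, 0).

p·q = 2·4 + 4·4 + 0·0 = 8 + 16 + 0 = 24
|p| = √(2² + 4² + 0²) = √20 ≈ 4.472
|q| = √(4² + 4² + 0²) = √32 ≈ 5.657
cos θ = (p·q)/(|p||q|) = 24/(4.472·5.657) ≈ 0.9487
θ = arccos(0.9487) ≈ 18.43°

18.43°


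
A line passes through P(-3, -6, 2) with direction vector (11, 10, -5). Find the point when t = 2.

P(t) = P + t·d
  = (-3 + 11·2, -6 + 10·2, 2 + (-5)·2)
  = (-3 + 22, -6 + 20, 2 - 10)
  = (19, 14, -8)

(19, 14, -8)


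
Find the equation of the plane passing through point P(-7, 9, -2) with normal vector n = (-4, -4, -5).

The plane through P with normal n = (a, b, c) satisfies n·(r - P) = 0,
i.e. ax + by + cz = a·x₀ + b·y₀ + c·z₀.
d = (-4)·(-7) + (-4)·9 + (-5)·(-2)
  = 28 - 36 + 10
  = 2
Equation: -4x - 4y - 5z = 2

-4x - 4y - 5z = 2


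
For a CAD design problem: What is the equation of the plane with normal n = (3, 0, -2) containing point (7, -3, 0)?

The plane through P with normal n = (a, b, c) satisfies n·(r - P) = 0,
i.e. ax + by + cz = a·x₀ + b·y₀ + c·z₀.
d = 3·7 + 0·(-3) + (-2)·0
  = 21 + 0 + 0
  = 21
Equation: 3x - 2z = 21

3x - 2z = 21


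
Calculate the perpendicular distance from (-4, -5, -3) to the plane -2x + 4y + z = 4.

distance = |a·x₀ + b·y₀ + c·z₀ - d| / √(a² + b² + c²)
  = |(-2)·(-4) + 4·(-5) + 1·(-3) - 4| / √((-2)² + 4² + 1²)
  = |8 - 20 - 3 - 4| / √(4 + 16 + 1)
  = |-19| / √21
  = 19 / 4.583
  ≈ 4.146

4.146


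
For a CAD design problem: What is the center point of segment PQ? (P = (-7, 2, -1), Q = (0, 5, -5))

M = ((x₁+x₂)/2, (y₁+y₂)/2, (z₁+z₂)/2)
  = ((-7 + 0)/2, (2 + 5)/2, (-1 - 5)/2)
  = (-7/2, 7/2, -6/2)
  = (-3.5, 3.5, -3)

(-3.5, 3.5, -3)


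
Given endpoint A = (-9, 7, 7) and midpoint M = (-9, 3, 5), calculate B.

B = 2M - A
  = (2·(-9) - (-9), 2·3 - 7, 2·5 - 7)
  = (-18 + 9, 6 - 7, 10 - 7)
  = (-9, -1, 3)

(-9, -1, 3)


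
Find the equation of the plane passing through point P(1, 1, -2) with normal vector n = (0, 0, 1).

The plane through P with normal n = (a, b, c) satisfies n·(r - P) = 0,
i.e. ax + by + cz = a·x₀ + b·y₀ + c·z₀.
d = 0·1 + 0·1 + 1·(-2)
  = 0 + 0 - 2
  = -2
Equation: z = -2

z = -2


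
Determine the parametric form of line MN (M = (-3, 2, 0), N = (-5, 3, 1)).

Direction vector d = N - M = (-5 + 3, 3 - 2, 1 + 0) = (-2, 1, 1)
Parametric form r = M + t·d:
x = -3 - 2t, y = 2 + t, z = 0 + t

x = -3 - 2t, y = 2 + t, z = 0 + t


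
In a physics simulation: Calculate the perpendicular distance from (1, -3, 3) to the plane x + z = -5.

distance = |a·x₀ + b·y₀ + c·z₀ - d| / √(a² + b² + c²)
  = |1·1 + 0·(-3) + 1·3 - (-5)| / √(1² + 0² + 1²)
  = |1 + 0 + 3 + 5| / √(1 + 0 + 1)
  = |9| / √2
  = 9 / 1.414
  ≈ 6.364

6.364


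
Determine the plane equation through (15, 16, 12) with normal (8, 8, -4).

The plane through P with normal n = (a, b, c) satisfies n·(r - P) = 0,
i.e. ax + by + cz = a·x₀ + b·y₀ + c·z₀.
d = 8·15 + 8·16 + (-4)·12
  = 120 + 128 - 48
  = 200
Equation: 8x + 8y - 4z = 200

8x + 8y - 4z = 200


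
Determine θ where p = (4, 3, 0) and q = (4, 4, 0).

p·q = 4·4 + 3·4 + 0·0 = 16 + 12 + 0 = 28
|p| = √(4² + 3² + 0²) = √25 ≈ 5
|q| = √(4² + 4² + 0²) = √32 ≈ 5.657
cos θ = (p·q)/(|p||q|) = 28/(5·5.657) ≈ 0.9899
θ = arccos(0.9899) ≈ 8.13°

8.13°


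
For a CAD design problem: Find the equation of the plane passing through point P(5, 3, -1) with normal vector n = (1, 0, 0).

The plane through P with normal n = (a, b, c) satisfies n·(r - P) = 0,
i.e. ax + by + cz = a·x₀ + b·y₀ + c·z₀.
d = 1·5 + 0·3 + 0·(-1)
  = 5 + 0 + 0
  = 5
Equation: x = 5

x = 5


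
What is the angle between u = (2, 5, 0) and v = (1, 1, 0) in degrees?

u·v = 2·1 + 5·1 + 0·0 = 2 + 5 + 0 = 7
|u| = √(2² + 5² + 0²) = √29 ≈ 5.385
|v| = √(1² + 1² + 0²) = √2 ≈ 1.414
cos θ = (u·v)/(|u||v|) = 7/(5.385·1.414) ≈ 0.9191
θ = arccos(0.9191) ≈ 23.2°

23.2°


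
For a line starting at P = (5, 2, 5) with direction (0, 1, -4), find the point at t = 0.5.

P(t) = P + t·d
  = (5 + 0·0.5, 2 + 1·0.5, 5 + (-4)·0.5)
  = (5 + 0, 2 + 0.5, 5 - 2)
  = (5, 2.5, 3)

(5, 2.5, 3)


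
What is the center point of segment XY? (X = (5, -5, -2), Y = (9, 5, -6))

M = ((x₁+x₂)/2, (y₁+y₂)/2, (z₁+z₂)/2)
  = ((5 + 9)/2, (-5 + 5)/2, (-2 - 6)/2)
  = (14/2, 0/2, -8/2)
  = (7, 0, -4)

(7, 0, -4)


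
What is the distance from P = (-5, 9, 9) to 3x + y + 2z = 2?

distance = |a·x₀ + b·y₀ + c·z₀ - d| / √(a² + b² + c²)
  = |3·(-5) + 1·9 + 2·9 - 2| / √(3² + 1² + 2²)
  = |-15 + 9 + 18 - 2| / √(9 + 1 + 4)
  = |10| / √14
  = 10 / 3.742
  ≈ 2.673

2.673


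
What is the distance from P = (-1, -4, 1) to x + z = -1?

distance = |a·x₀ + b·y₀ + c·z₀ - d| / √(a² + b² + c²)
  = |1·(-1) + 0·(-4) + 1·1 - (-1)| / √(1² + 0² + 1²)
  = |-1 + 0 + 1 + 1| / √(1 + 0 + 1)
  = |1| / √2
  = 1 / 1.414
  ≈ 0.7071

0.7071


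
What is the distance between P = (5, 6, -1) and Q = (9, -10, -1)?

d = √[(x₂-x₁)² + (y₂-y₁)² + (z₂-z₁)²]
  = √[4² + (-16)² + 0²]
  = √[16 + 256 + 0]
  = √272
  ≈ 16.49

16.49


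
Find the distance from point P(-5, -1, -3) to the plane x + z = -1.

distance = |a·x₀ + b·y₀ + c·z₀ - d| / √(a² + b² + c²)
  = |1·(-5) + 0·(-1) + 1·(-3) - (-1)| / √(1² + 0² + 1²)
  = |-5 + 0 - 3 + 1| / √(1 + 0 + 1)
  = |-7| / √2
  = 7 / 1.414
  ≈ 4.95

4.95


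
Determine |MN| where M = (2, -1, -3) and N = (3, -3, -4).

d = √[(x₂-x₁)² + (y₂-y₁)² + (z₂-z₁)²]
  = √[1² + (-2)² + (-1)²]
  = √[1 + 4 + 1]
  = √6
  ≈ 2.449

2.449


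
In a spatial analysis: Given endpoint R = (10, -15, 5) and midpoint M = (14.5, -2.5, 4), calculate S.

S = 2M - R
  = (2·14.5 - 10, 2·(-2.5) - (-15), 2·4 - 5)
  = (29 - 10, -5 + 15, 8 - 5)
  = (19, 10, 3)

(19, 10, 3)


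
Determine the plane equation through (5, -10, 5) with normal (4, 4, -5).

The plane through P with normal n = (a, b, c) satisfies n·(r - P) = 0,
i.e. ax + by + cz = a·x₀ + b·y₀ + c·z₀.
d = 4·5 + 4·(-10) + (-5)·5
  = 20 - 40 - 25
  = -45
Equation: 4x + 4y - 5z = -45

4x + 4y - 5z = -45


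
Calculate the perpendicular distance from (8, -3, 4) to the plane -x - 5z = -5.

distance = |a·x₀ + b·y₀ + c·z₀ - d| / √(a² + b² + c²)
  = |(-1)·8 + 0·(-3) + (-5)·4 - (-5)| / √((-1)² + 0² + (-5)²)
  = |-8 + 0 - 20 + 5| / √(1 + 0 + 25)
  = |-23| / √26
  = 23 / 5.099
  ≈ 4.511

4.511


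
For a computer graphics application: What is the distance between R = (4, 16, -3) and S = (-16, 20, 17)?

d = √[(x₂-x₁)² + (y₂-y₁)² + (z₂-z₁)²]
  = √[(-20)² + 4² + 20²]
  = √[400 + 16 + 400]
  = √816
  ≈ 28.57

28.57


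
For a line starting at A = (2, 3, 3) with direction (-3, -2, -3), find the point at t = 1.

P(t) = A + t·d
  = (2 + (-3)·1, 3 + (-2)·1, 3 + (-3)·1)
  = (2 - 3, 3 - 2, 3 - 3)
  = (-1, 1, 0)

(-1, 1, 0)


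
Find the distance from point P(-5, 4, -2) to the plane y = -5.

distance = |a·x₀ + b·y₀ + c·z₀ - d| / √(a² + b² + c²)
  = |0·(-5) + 1·4 + 0·(-2) - (-5)| / √(0² + 1² + 0²)
  = |0 + 4 + 0 + 5| / √(0 + 1 + 0)
  = |9| / √1
  = 9 / 1
  ≈ 9

9


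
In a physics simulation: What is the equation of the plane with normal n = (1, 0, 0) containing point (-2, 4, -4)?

The plane through P with normal n = (a, b, c) satisfies n·(r - P) = 0,
i.e. ax + by + cz = a·x₀ + b·y₀ + c·z₀.
d = 1·(-2) + 0·4 + 0·(-4)
  = -2 + 0 + 0
  = -2
Equation: x = -2

x = -2


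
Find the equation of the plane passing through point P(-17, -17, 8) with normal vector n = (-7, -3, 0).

The plane through P with normal n = (a, b, c) satisfies n·(r - P) = 0,
i.e. ax + by + cz = a·x₀ + b·y₀ + c·z₀.
d = (-7)·(-17) + (-3)·(-17) + 0·8
  = 119 + 51 + 0
  = 170
Equation: -7x - 3y = 170

-7x - 3y = 170


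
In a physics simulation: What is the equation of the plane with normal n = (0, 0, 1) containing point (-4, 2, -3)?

The plane through P with normal n = (a, b, c) satisfies n·(r - P) = 0,
i.e. ax + by + cz = a·x₀ + b·y₀ + c·z₀.
d = 0·(-4) + 0·2 + 1·(-3)
  = 0 + 0 - 3
  = -3
Equation: z = -3

z = -3


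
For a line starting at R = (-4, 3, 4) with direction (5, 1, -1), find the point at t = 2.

P(t) = R + t·d
  = (-4 + 5·2, 3 + 1·2, 4 + (-1)·2)
  = (-4 + 10, 3 + 2, 4 - 2)
  = (6, 5, 2)

(6, 5, 2)


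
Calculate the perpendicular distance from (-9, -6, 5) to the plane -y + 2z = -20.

distance = |a·x₀ + b·y₀ + c·z₀ - d| / √(a² + b² + c²)
  = |0·(-9) + (-1)·(-6) + 2·5 - (-20)| / √(0² + (-1)² + 2²)
  = |0 + 6 + 10 + 20| / √(0 + 1 + 4)
  = |36| / √5
  = 36 / 2.236
  ≈ 16.1

16.1


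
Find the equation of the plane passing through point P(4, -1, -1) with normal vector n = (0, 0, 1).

The plane through P with normal n = (a, b, c) satisfies n·(r - P) = 0,
i.e. ax + by + cz = a·x₀ + b·y₀ + c·z₀.
d = 0·4 + 0·(-1) + 1·(-1)
  = 0 + 0 - 1
  = -1
Equation: z = -1

z = -1


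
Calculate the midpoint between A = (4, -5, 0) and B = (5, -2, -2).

M = ((x₁+x₂)/2, (y₁+y₂)/2, (z₁+z₂)/2)
  = ((4 + 5)/2, (-5 - 2)/2, (0 - 2)/2)
  = (9/2, -7/2, -2/2)
  = (4.5, -3.5, -1)

(4.5, -3.5, -1)


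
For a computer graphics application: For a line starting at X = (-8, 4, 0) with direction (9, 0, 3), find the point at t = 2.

P(t) = X + t·d
  = (-8 + 9·2, 4 + 0·2, 0 + 3·2)
  = (-8 + 18, 4 + 0, 0 + 6)
  = (10, 4, 6)

(10, 4, 6)


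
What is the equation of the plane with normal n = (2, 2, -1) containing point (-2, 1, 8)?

The plane through P with normal n = (a, b, c) satisfies n·(r - P) = 0,
i.e. ax + by + cz = a·x₀ + b·y₀ + c·z₀.
d = 2·(-2) + 2·1 + (-1)·8
  = -4 + 2 - 8
  = -10
Equation: 2x + 2y - z = -10

2x + 2y - z = -10


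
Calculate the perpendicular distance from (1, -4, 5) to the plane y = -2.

distance = |a·x₀ + b·y₀ + c·z₀ - d| / √(a² + b² + c²)
  = |0·1 + 1·(-4) + 0·5 - (-2)| / √(0² + 1² + 0²)
  = |0 - 4 + 0 + 2| / √(0 + 1 + 0)
  = |-2| / √1
  = 2 / 1
  ≈ 2

2


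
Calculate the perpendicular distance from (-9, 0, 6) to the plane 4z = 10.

distance = |a·x₀ + b·y₀ + c·z₀ - d| / √(a² + b² + c²)
  = |0·(-9) + 0·0 + 4·6 - 10| / √(0² + 0² + 4²)
  = |0 + 0 + 24 - 10| / √(0 + 0 + 16)
  = |14| / √16
  = 14 / 4
  ≈ 3.5

3.5


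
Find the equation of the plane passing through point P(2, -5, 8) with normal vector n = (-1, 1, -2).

The plane through P with normal n = (a, b, c) satisfies n·(r - P) = 0,
i.e. ax + by + cz = a·x₀ + b·y₀ + c·z₀.
d = (-1)·2 + 1·(-5) + (-2)·8
  = -2 - 5 - 16
  = -23
Equation: -x + y - 2z = -23

-x + y - 2z = -23


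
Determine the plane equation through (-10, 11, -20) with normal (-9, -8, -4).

The plane through P with normal n = (a, b, c) satisfies n·(r - P) = 0,
i.e. ax + by + cz = a·x₀ + b·y₀ + c·z₀.
d = (-9)·(-10) + (-8)·11 + (-4)·(-20)
  = 90 - 88 + 80
  = 82
Equation: -9x - 8y - 4z = 82

-9x - 8y - 4z = 82


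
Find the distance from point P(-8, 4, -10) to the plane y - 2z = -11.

distance = |a·x₀ + b·y₀ + c·z₀ - d| / √(a² + b² + c²)
  = |0·(-8) + 1·4 + (-2)·(-10) - (-11)| / √(0² + 1² + (-2)²)
  = |0 + 4 + 20 + 11| / √(0 + 1 + 4)
  = |35| / √5
  = 35 / 2.236
  ≈ 15.65

15.65


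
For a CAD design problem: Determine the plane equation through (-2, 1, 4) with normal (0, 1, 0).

The plane through P with normal n = (a, b, c) satisfies n·(r - P) = 0,
i.e. ax + by + cz = a·x₀ + b·y₀ + c·z₀.
d = 0·(-2) + 1·1 + 0·4
  = 0 + 1 + 0
  = 1
Equation: y = 1

y = 1


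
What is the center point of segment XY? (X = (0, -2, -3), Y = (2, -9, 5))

M = ((x₁+x₂)/2, (y₁+y₂)/2, (z₁+z₂)/2)
  = ((0 + 2)/2, (-2 - 9)/2, (-3 + 5)/2)
  = (2/2, -11/2, 2/2)
  = (1, -5.5, 1)

(1, -5.5, 1)


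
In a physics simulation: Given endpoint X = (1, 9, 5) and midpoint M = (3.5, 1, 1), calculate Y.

Y = 2M - X
  = (2·3.5 - 1, 2·1 - 9, 2·1 - 5)
  = (7 - 1, 2 - 9, 2 - 5)
  = (6, -7, -3)

(6, -7, -3)


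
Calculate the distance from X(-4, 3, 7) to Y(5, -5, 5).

d = √[(x₂-x₁)² + (y₂-y₁)² + (z₂-z₁)²]
  = √[9² + (-8)² + (-2)²]
  = √[81 + 64 + 4]
  = √149
  ≈ 12.21

12.21


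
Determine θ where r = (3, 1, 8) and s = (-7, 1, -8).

r·s = 3·(-7) + 1·1 + 8·(-8) = -21 + 1 - 64 = -84
|r| = √(3² + 1² + 8²) = √74 ≈ 8.602
|s| = √((-7)² + 1² + (-8)²) = √114 ≈ 10.68
cos θ = (r·s)/(|r||s|) = -84/(8.602·10.68) ≈ -0.9146
θ = arccos(-0.9146) ≈ 156.1°

156.1°


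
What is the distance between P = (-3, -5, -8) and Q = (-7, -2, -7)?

d = √[(x₂-x₁)² + (y₂-y₁)² + (z₂-z₁)²]
  = √[(-4)² + 3² + 1²]
  = √[16 + 9 + 1]
  = √26
  ≈ 5.099

5.099


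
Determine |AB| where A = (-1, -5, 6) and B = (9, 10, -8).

d = √[(x₂-x₁)² + (y₂-y₁)² + (z₂-z₁)²]
  = √[10² + 15² + (-14)²]
  = √[100 + 225 + 196]
  = √521
  ≈ 22.83

22.83


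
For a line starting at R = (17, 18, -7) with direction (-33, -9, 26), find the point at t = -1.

P(t) = R + t·d
  = (17 + (-33)·(-1), 18 + (-9)·(-1), -7 + 26·(-1))
  = (17 + 33, 18 + 9, -7 - 26)
  = (50, 27, -33)

(50, 27, -33)


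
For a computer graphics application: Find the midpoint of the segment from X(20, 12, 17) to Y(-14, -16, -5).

M = ((x₁+x₂)/2, (y₁+y₂)/2, (z₁+z₂)/2)
  = ((20 - 14)/2, (12 - 16)/2, (17 - 5)/2)
  = (6/2, -4/2, 12/2)
  = (3, -2, 6)

(3, -2, 6)


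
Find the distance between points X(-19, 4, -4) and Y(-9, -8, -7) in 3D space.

d = √[(x₂-x₁)² + (y₂-y₁)² + (z₂-z₁)²]
  = √[10² + (-12)² + (-3)²]
  = √[100 + 144 + 9]
  = √253
  ≈ 15.91

15.91


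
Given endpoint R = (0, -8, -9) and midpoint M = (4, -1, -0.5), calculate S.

S = 2M - R
  = (2·4 - 0, 2·(-1) - (-8), 2·(-0.5) - (-9))
  = (8 + 0, -2 + 8, -1 + 9)
  = (8, 6, 8)

(8, 6, 8)


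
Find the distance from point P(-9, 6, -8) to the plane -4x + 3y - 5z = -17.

distance = |a·x₀ + b·y₀ + c·z₀ - d| / √(a² + b² + c²)
  = |(-4)·(-9) + 3·6 + (-5)·(-8) - (-17)| / √((-4)² + 3² + (-5)²)
  = |36 + 18 + 40 + 17| / √(16 + 9 + 25)
  = |111| / √50
  = 111 / 7.071
  ≈ 15.7

15.7


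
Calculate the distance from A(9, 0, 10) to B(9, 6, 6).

d = √[(x₂-x₁)² + (y₂-y₁)² + (z₂-z₁)²]
  = √[0² + 6² + (-4)²]
  = √[0 + 36 + 16]
  = √52
  ≈ 7.211

7.211


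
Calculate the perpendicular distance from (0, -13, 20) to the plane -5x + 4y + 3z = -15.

distance = |a·x₀ + b·y₀ + c·z₀ - d| / √(a² + b² + c²)
  = |(-5)·0 + 4·(-13) + 3·20 - (-15)| / √((-5)² + 4² + 3²)
  = |0 - 52 + 60 + 15| / √(25 + 16 + 9)
  = |23| / √50
  = 23 / 7.071
  ≈ 3.253

3.253


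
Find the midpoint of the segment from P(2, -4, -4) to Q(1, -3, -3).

M = ((x₁+x₂)/2, (y₁+y₂)/2, (z₁+z₂)/2)
  = ((2 + 1)/2, (-4 - 3)/2, (-4 - 3)/2)
  = (3/2, -7/2, -7/2)
  = (1.5, -3.5, -3.5)

(1.5, -3.5, -3.5)


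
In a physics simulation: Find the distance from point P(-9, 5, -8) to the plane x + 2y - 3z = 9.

distance = |a·x₀ + b·y₀ + c·z₀ - d| / √(a² + b² + c²)
  = |1·(-9) + 2·5 + (-3)·(-8) - 9| / √(1² + 2² + (-3)²)
  = |-9 + 10 + 24 - 9| / √(1 + 4 + 9)
  = |16| / √14
  = 16 / 3.742
  ≈ 4.276

4.276


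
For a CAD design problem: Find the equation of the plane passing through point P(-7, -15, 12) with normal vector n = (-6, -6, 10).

The plane through P with normal n = (a, b, c) satisfies n·(r - P) = 0,
i.e. ax + by + cz = a·x₀ + b·y₀ + c·z₀.
d = (-6)·(-7) + (-6)·(-15) + 10·12
  = 42 + 90 + 120
  = 252
Equation: -6x - 6y + 10z = 252

-6x - 6y + 10z = 252


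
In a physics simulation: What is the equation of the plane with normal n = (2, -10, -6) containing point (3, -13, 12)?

The plane through P with normal n = (a, b, c) satisfies n·(r - P) = 0,
i.e. ax + by + cz = a·x₀ + b·y₀ + c·z₀.
d = 2·3 + (-10)·(-13) + (-6)·12
  = 6 + 130 - 72
  = 64
Equation: 2x - 10y - 6z = 64

2x - 10y - 6z = 64


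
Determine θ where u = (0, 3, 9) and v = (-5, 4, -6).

u·v = 0·(-5) + 3·4 + 9·(-6) = 0 + 12 - 54 = -42
|u| = √(0² + 3² + 9²) = √90 ≈ 9.487
|v| = √((-5)² + 4² + (-6)²) = √77 ≈ 8.775
cos θ = (u·v)/(|u||v|) = -42/(9.487·8.775) ≈ -0.5045
θ = arccos(-0.5045) ≈ 120.3°

120.3°


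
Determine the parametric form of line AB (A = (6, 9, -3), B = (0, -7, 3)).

Direction vector d = B - A = (0 - 6, -7 - 9, 3 + 3) = (-6, -16, 6)
Parametric form r = A + t·d:
x = 6 - 6t, y = 9 - 16t, z = -3 + 6t

x = 6 - 6t, y = 9 - 16t, z = -3 + 6t


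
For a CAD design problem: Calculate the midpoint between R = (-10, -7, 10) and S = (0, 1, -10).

M = ((x₁+x₂)/2, (y₁+y₂)/2, (z₁+z₂)/2)
  = ((-10 + 0)/2, (-7 + 1)/2, (10 - 10)/2)
  = (-10/2, -6/2, 0/2)
  = (-5, -3, 0)

(-5, -3, 0)


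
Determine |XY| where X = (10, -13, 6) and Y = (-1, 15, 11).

d = √[(x₂-x₁)² + (y₂-y₁)² + (z₂-z₁)²]
  = √[(-11)² + 28² + 5²]
  = √[121 + 784 + 25]
  = √930
  ≈ 30.5

30.5


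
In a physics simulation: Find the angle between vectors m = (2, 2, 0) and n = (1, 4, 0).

m·n = 2·1 + 2·4 + 0·0 = 2 + 8 + 0 = 10
|m| = √(2² + 2² + 0²) = √8 ≈ 2.828
|n| = √(1² + 4² + 0²) = √17 ≈ 4.123
cos θ = (m·n)/(|m||n|) = 10/(2.828·4.123) ≈ 0.8575
θ = arccos(0.8575) ≈ 30.96°

30.96°


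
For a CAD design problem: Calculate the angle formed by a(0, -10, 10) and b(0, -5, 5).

a·b = 0·0 + (-10)·(-5) + 10·5 = 0 + 50 + 50 = 100
|a| = √(0² + (-10)² + 10²) = √200 ≈ 14.14
|b| = √(0² + (-5)² + 5²) = √50 ≈ 7.071
cos θ = (a·b)/(|a||b|) = 100/(14.14·7.071) ≈ 1
θ = arccos(1) ≈ 0°

0°


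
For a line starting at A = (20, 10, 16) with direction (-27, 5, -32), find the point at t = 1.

P(t) = A + t·d
  = (20 + (-27)·1, 10 + 5·1, 16 + (-32)·1)
  = (20 - 27, 10 + 5, 16 - 32)
  = (-7, 15, -16)

(-7, 15, -16)


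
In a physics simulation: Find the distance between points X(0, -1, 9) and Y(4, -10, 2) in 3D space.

d = √[(x₂-x₁)² + (y₂-y₁)² + (z₂-z₁)²]
  = √[4² + (-9)² + (-7)²]
  = √[16 + 81 + 49]
  = √146
  ≈ 12.08

12.08


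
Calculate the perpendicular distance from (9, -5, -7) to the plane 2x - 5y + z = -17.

distance = |a·x₀ + b·y₀ + c·z₀ - d| / √(a² + b² + c²)
  = |2·9 + (-5)·(-5) + 1·(-7) - (-17)| / √(2² + (-5)² + 1²)
  = |18 + 25 - 7 + 17| / √(4 + 25 + 1)
  = |53| / √30
  = 53 / 5.477
  ≈ 9.676

9.676


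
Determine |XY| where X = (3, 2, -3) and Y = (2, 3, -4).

d = √[(x₂-x₁)² + (y₂-y₁)² + (z₂-z₁)²]
  = √[(-1)² + 1² + (-1)²]
  = √[1 + 1 + 1]
  = √3
  ≈ 1.732

1.732


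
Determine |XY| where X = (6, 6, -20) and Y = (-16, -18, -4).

d = √[(x₂-x₁)² + (y₂-y₁)² + (z₂-z₁)²]
  = √[(-22)² + (-24)² + 16²]
  = √[484 + 576 + 256]
  = √1316
  ≈ 36.28

36.28


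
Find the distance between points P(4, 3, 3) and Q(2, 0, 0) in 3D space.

d = √[(x₂-x₁)² + (y₂-y₁)² + (z₂-z₁)²]
  = √[(-2)² + (-3)² + (-3)²]
  = √[4 + 9 + 9]
  = √22
  ≈ 4.69

4.69


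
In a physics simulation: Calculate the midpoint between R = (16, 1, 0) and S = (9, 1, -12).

M = ((x₁+x₂)/2, (y₁+y₂)/2, (z₁+z₂)/2)
  = ((16 + 9)/2, (1 + 1)/2, (0 - 12)/2)
  = (25/2, 2/2, -12/2)
  = (12.5, 1, -6)

(12.5, 1, -6)


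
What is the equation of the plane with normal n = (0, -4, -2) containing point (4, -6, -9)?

The plane through P with normal n = (a, b, c) satisfies n·(r - P) = 0,
i.e. ax + by + cz = a·x₀ + b·y₀ + c·z₀.
d = 0·4 + (-4)·(-6) + (-2)·(-9)
  = 0 + 24 + 18
  = 42
Equation: -4y - 2z = 42

-4y - 2z = 42


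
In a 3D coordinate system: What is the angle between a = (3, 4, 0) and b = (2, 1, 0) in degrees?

a·b = 3·2 + 4·1 + 0·0 = 6 + 4 + 0 = 10
|a| = √(3² + 4² + 0²) = √25 ≈ 5
|b| = √(2² + 1² + 0²) = √5 ≈ 2.236
cos θ = (a·b)/(|a||b|) = 10/(5·2.236) ≈ 0.8944
θ = arccos(0.8944) ≈ 26.57°

26.57°


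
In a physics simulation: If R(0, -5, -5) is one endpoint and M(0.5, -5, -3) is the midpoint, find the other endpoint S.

S = 2M - R
  = (2·0.5 - 0, 2·(-5) - (-5), 2·(-3) - (-5))
  = (1 + 0, -10 + 5, -6 + 5)
  = (1, -5, -1)

(1, -5, -1)


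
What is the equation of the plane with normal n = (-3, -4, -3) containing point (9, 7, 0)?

The plane through P with normal n = (a, b, c) satisfies n·(r - P) = 0,
i.e. ax + by + cz = a·x₀ + b·y₀ + c·z₀.
d = (-3)·9 + (-4)·7 + (-3)·0
  = -27 - 28 + 0
  = -55
Equation: -3x - 4y - 3z = -55

-3x - 4y - 3z = -55


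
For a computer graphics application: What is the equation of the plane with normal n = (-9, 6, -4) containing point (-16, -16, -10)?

The plane through P with normal n = (a, b, c) satisfies n·(r - P) = 0,
i.e. ax + by + cz = a·x₀ + b·y₀ + c·z₀.
d = (-9)·(-16) + 6·(-16) + (-4)·(-10)
  = 144 - 96 + 40
  = 88
Equation: -9x + 6y - 4z = 88

-9x + 6y - 4z = 88


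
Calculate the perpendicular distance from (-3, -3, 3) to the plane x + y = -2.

distance = |a·x₀ + b·y₀ + c·z₀ - d| / √(a² + b² + c²)
  = |1·(-3) + 1·(-3) + 0·3 - (-2)| / √(1² + 1² + 0²)
  = |-3 - 3 + 0 + 2| / √(1 + 1 + 0)
  = |-4| / √2
  = 4 / 1.414
  ≈ 2.828

2.828


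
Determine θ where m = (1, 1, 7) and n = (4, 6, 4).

m·n = 1·4 + 1·6 + 7·4 = 4 + 6 + 28 = 38
|m| = √(1² + 1² + 7²) = √51 ≈ 7.141
|n| = √(4² + 6² + 4²) = √68 ≈ 8.246
cos θ = (m·n)/(|m||n|) = 38/(7.141·8.246) ≈ 0.6453
θ = arccos(0.6453) ≈ 49.81°

49.81°


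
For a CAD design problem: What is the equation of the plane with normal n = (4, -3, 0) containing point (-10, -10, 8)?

The plane through P with normal n = (a, b, c) satisfies n·(r - P) = 0,
i.e. ax + by + cz = a·x₀ + b·y₀ + c·z₀.
d = 4·(-10) + (-3)·(-10) + 0·8
  = -40 + 30 + 0
  = -10
Equation: 4x - 3y = -10

4x - 3y = -10


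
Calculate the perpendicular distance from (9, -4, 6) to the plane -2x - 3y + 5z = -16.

distance = |a·x₀ + b·y₀ + c·z₀ - d| / √(a² + b² + c²)
  = |(-2)·9 + (-3)·(-4) + 5·6 - (-16)| / √((-2)² + (-3)² + 5²)
  = |-18 + 12 + 30 + 16| / √(4 + 9 + 25)
  = |40| / √38
  = 40 / 6.164
  ≈ 6.489

6.489


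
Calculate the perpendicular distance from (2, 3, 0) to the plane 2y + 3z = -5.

distance = |a·x₀ + b·y₀ + c·z₀ - d| / √(a² + b² + c²)
  = |0·2 + 2·3 + 3·0 - (-5)| / √(0² + 2² + 3²)
  = |0 + 6 + 0 + 5| / √(0 + 4 + 9)
  = |11| / √13
  = 11 / 3.606
  ≈ 3.051

3.051


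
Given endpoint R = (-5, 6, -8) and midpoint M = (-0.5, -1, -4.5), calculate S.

S = 2M - R
  = (2·(-0.5) - (-5), 2·(-1) - 6, 2·(-4.5) - (-8))
  = (-1 + 5, -2 - 6, -9 + 8)
  = (4, -8, -1)

(4, -8, -1)


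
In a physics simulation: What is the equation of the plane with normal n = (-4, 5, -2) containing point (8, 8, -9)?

The plane through P with normal n = (a, b, c) satisfies n·(r - P) = 0,
i.e. ax + by + cz = a·x₀ + b·y₀ + c·z₀.
d = (-4)·8 + 5·8 + (-2)·(-9)
  = -32 + 40 + 18
  = 26
Equation: -4x + 5y - 2z = 26

-4x + 5y - 2z = 26


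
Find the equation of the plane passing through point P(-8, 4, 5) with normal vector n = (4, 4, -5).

The plane through P with normal n = (a, b, c) satisfies n·(r - P) = 0,
i.e. ax + by + cz = a·x₀ + b·y₀ + c·z₀.
d = 4·(-8) + 4·4 + (-5)·5
  = -32 + 16 - 25
  = -41
Equation: 4x + 4y - 5z = -41

4x + 4y - 5z = -41


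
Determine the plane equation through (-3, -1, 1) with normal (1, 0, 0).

The plane through P with normal n = (a, b, c) satisfies n·(r - P) = 0,
i.e. ax + by + cz = a·x₀ + b·y₀ + c·z₀.
d = 1·(-3) + 0·(-1) + 0·1
  = -3 + 0 + 0
  = -3
Equation: x = -3

x = -3


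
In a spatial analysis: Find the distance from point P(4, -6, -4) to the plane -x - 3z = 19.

distance = |a·x₀ + b·y₀ + c·z₀ - d| / √(a² + b² + c²)
  = |(-1)·4 + 0·(-6) + (-3)·(-4) - 19| / √((-1)² + 0² + (-3)²)
  = |-4 + 0 + 12 - 19| / √(1 + 0 + 9)
  = |-11| / √10
  = 11 / 3.162
  ≈ 3.479

3.479


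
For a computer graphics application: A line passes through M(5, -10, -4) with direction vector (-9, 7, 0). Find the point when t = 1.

P(t) = M + t·d
  = (5 + (-9)·1, -10 + 7·1, -4 + 0·1)
  = (5 - 9, -10 + 7, -4 + 0)
  = (-4, -3, -4)

(-4, -3, -4)


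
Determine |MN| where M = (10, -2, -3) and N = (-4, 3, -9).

d = √[(x₂-x₁)² + (y₂-y₁)² + (z₂-z₁)²]
  = √[(-14)² + 5² + (-6)²]
  = √[196 + 25 + 36]
  = √257
  ≈ 16.03

16.03


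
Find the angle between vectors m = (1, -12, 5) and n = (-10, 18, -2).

m·n = 1·(-10) + (-12)·18 + 5·(-2) = -10 - 216 - 10 = -236
|m| = √(1² + (-12)² + 5²) = √170 ≈ 13.04
|n| = √((-10)² + 18² + (-2)²) = √428 ≈ 20.69
cos θ = (m·n)/(|m||n|) = -236/(13.04·20.69) ≈ -0.8749
θ = arccos(-0.8749) ≈ 151°

151°


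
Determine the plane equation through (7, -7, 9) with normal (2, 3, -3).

The plane through P with normal n = (a, b, c) satisfies n·(r - P) = 0,
i.e. ax + by + cz = a·x₀ + b·y₀ + c·z₀.
d = 2·7 + 3·(-7) + (-3)·9
  = 14 - 21 - 27
  = -34
Equation: 2x + 3y - 3z = -34

2x + 3y - 3z = -34


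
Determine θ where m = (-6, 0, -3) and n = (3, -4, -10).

m·n = (-6)·3 + 0·(-4) + (-3)·(-10) = -18 + 0 + 30 = 12
|m| = √((-6)² + 0² + (-3)²) = √45 ≈ 6.708
|n| = √(3² + (-4)² + (-10)²) = √125 ≈ 11.18
cos θ = (m·n)/(|m||n|) = 12/(6.708·11.18) ≈ 0.16
θ = arccos(0.16) ≈ 80.79°

80.79°


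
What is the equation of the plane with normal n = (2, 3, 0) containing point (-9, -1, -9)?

The plane through P with normal n = (a, b, c) satisfies n·(r - P) = 0,
i.e. ax + by + cz = a·x₀ + b·y₀ + c·z₀.
d = 2·(-9) + 3·(-1) + 0·(-9)
  = -18 - 3 + 0
  = -21
Equation: 2x + 3y = -21

2x + 3y = -21


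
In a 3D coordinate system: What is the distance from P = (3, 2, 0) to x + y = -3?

distance = |a·x₀ + b·y₀ + c·z₀ - d| / √(a² + b² + c²)
  = |1·3 + 1·2 + 0·0 - (-3)| / √(1² + 1² + 0²)
  = |3 + 2 + 0 + 3| / √(1 + 1 + 0)
  = |8| / √2
  = 8 / 1.414
  ≈ 5.657

5.657


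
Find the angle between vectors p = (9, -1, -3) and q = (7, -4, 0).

p·q = 9·7 + (-1)·(-4) + (-3)·0 = 63 + 4 + 0 = 67
|p| = √(9² + (-1)² + (-3)²) = √91 ≈ 9.539
|q| = √(7² + (-4)² + 0²) = √65 ≈ 8.062
cos θ = (p·q)/(|p||q|) = 67/(9.539·8.062) ≈ 0.8712
θ = arccos(0.8712) ≈ 29.41°

29.41°


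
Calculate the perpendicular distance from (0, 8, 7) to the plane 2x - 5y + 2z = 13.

distance = |a·x₀ + b·y₀ + c·z₀ - d| / √(a² + b² + c²)
  = |2·0 + (-5)·8 + 2·7 - 13| / √(2² + (-5)² + 2²)
  = |0 - 40 + 14 - 13| / √(4 + 25 + 4)
  = |-39| / √33
  = 39 / 5.745
  ≈ 6.789

6.789


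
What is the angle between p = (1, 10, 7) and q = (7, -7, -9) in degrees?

p·q = 1·7 + 10·(-7) + 7·(-9) = 7 - 70 - 63 = -126
|p| = √(1² + 10² + 7²) = √150 ≈ 12.25
|q| = √(7² + (-7)² + (-9)²) = √179 ≈ 13.38
cos θ = (p·q)/(|p||q|) = -126/(12.25·13.38) ≈ -0.769
θ = arccos(-0.769) ≈ 140.3°

140.3°


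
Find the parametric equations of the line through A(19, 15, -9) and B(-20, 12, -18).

Direction vector d = B - A = (-20 - 19, 12 - 15, -18 + 9) = (-39, -3, -9)
Parametric form r = A + t·d:
x = 19 - 39t, y = 15 - 3t, z = -9 - 9t

x = 19 - 39t, y = 15 - 3t, z = -9 - 9t


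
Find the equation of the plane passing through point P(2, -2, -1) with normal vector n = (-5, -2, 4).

The plane through P with normal n = (a, b, c) satisfies n·(r - P) = 0,
i.e. ax + by + cz = a·x₀ + b·y₀ + c·z₀.
d = (-5)·2 + (-2)·(-2) + 4·(-1)
  = -10 + 4 - 4
  = -10
Equation: -5x - 2y + 4z = -10

-5x - 2y + 4z = -10


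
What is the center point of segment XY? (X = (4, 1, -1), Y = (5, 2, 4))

M = ((x₁+x₂)/2, (y₁+y₂)/2, (z₁+z₂)/2)
  = ((4 + 5)/2, (1 + 2)/2, (-1 + 4)/2)
  = (9/2, 3/2, 3/2)
  = (4.5, 1.5, 1.5)

(4.5, 1.5, 1.5)


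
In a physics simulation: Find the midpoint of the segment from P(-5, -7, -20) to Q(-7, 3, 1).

M = ((x₁+x₂)/2, (y₁+y₂)/2, (z₁+z₂)/2)
  = ((-5 - 7)/2, (-7 + 3)/2, (-20 + 1)/2)
  = (-12/2, -4/2, -19/2)
  = (-6, -2, -9.5)

(-6, -2, -9.5)


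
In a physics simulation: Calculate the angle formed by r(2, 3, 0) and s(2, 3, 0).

r·s = 2·2 + 3·3 + 0·0 = 4 + 9 + 0 = 13
|r| = √(2² + 3² + 0²) = √13 ≈ 3.606
|s| = √(2² + 3² + 0²) = √13 ≈ 3.606
cos θ = (r·s)/(|r||s|) = 13/(3.606·3.606) ≈ 1
θ = arccos(1) ≈ 0°

0°


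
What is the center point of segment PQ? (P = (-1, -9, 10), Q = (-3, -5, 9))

M = ((x₁+x₂)/2, (y₁+y₂)/2, (z₁+z₂)/2)
  = ((-1 - 3)/2, (-9 - 5)/2, (10 + 9)/2)
  = (-4/2, -14/2, 19/2)
  = (-2, -7, 9.5)

(-2, -7, 9.5)


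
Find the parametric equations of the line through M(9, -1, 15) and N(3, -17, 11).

Direction vector d = N - M = (3 - 9, -17 + 1, 11 - 15) = (-6, -16, -4)
Parametric form r = M + t·d:
x = 9 - 6t, y = -1 - 16t, z = 15 - 4t

x = 9 - 6t, y = -1 - 16t, z = 15 - 4t


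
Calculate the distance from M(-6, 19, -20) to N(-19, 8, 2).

d = √[(x₂-x₁)² + (y₂-y₁)² + (z₂-z₁)²]
  = √[(-13)² + (-11)² + 22²]
  = √[169 + 121 + 484]
  = √774
  ≈ 27.82

27.82


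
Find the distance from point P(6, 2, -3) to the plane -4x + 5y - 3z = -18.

distance = |a·x₀ + b·y₀ + c·z₀ - d| / √(a² + b² + c²)
  = |(-4)·6 + 5·2 + (-3)·(-3) - (-18)| / √((-4)² + 5² + (-3)²)
  = |-24 + 10 + 9 + 18| / √(16 + 25 + 9)
  = |13| / √50
  = 13 / 7.071
  ≈ 1.838

1.838


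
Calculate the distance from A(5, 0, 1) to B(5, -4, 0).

d = √[(x₂-x₁)² + (y₂-y₁)² + (z₂-z₁)²]
  = √[0² + (-4)² + (-1)²]
  = √[0 + 16 + 1]
  = √17
  ≈ 4.123

4.123


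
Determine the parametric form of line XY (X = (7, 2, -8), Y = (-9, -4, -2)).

Direction vector d = Y - X = (-9 - 7, -4 - 2, -2 + 8) = (-16, -6, 6)
Parametric form r = X + t·d:
x = 7 - 16t, y = 2 - 6t, z = -8 + 6t

x = 7 - 16t, y = 2 - 6t, z = -8 + 6t


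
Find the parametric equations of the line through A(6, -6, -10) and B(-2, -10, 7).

Direction vector d = B - A = (-2 - 6, -10 + 6, 7 + 10) = (-8, -4, 17)
Parametric form r = A + t·d:
x = 6 - 8t, y = -6 - 4t, z = -10 + 17t

x = 6 - 8t, y = -6 - 4t, z = -10 + 17t


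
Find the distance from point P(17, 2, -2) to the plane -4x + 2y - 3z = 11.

distance = |a·x₀ + b·y₀ + c·z₀ - d| / √(a² + b² + c²)
  = |(-4)·17 + 2·2 + (-3)·(-2) - 11| / √((-4)² + 2² + (-3)²)
  = |-68 + 4 + 6 - 11| / √(16 + 4 + 9)
  = |-69| / √29
  = 69 / 5.385
  ≈ 12.81

12.81


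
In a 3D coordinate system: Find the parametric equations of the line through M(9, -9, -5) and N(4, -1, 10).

Direction vector d = N - M = (4 - 9, -1 + 9, 10 + 5) = (-5, 8, 15)
Parametric form r = M + t·d:
x = 9 - 5t, y = -9 + 8t, z = -5 + 15t

x = 9 - 5t, y = -9 + 8t, z = -5 + 15t


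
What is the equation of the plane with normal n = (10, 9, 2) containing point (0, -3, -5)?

The plane through P with normal n = (a, b, c) satisfies n·(r - P) = 0,
i.e. ax + by + cz = a·x₀ + b·y₀ + c·z₀.
d = 10·0 + 9·(-3) + 2·(-5)
  = 0 - 27 - 10
  = -37
Equation: 10x + 9y + 2z = -37

10x + 9y + 2z = -37


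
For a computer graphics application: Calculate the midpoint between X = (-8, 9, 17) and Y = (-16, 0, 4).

M = ((x₁+x₂)/2, (y₁+y₂)/2, (z₁+z₂)/2)
  = ((-8 - 16)/2, (9 + 0)/2, (17 + 4)/2)
  = (-24/2, 9/2, 21/2)
  = (-12, 4.5, 10.5)

(-12, 4.5, 10.5)


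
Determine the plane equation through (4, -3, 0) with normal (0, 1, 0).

The plane through P with normal n = (a, b, c) satisfies n·(r - P) = 0,
i.e. ax + by + cz = a·x₀ + b·y₀ + c·z₀.
d = 0·4 + 1·(-3) + 0·0
  = 0 - 3 + 0
  = -3
Equation: y = -3

y = -3


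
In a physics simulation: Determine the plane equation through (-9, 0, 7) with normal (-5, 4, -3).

The plane through P with normal n = (a, b, c) satisfies n·(r - P) = 0,
i.e. ax + by + cz = a·x₀ + b·y₀ + c·z₀.
d = (-5)·(-9) + 4·0 + (-3)·7
  = 45 + 0 - 21
  = 24
Equation: -5x + 4y - 3z = 24

-5x + 4y - 3z = 24


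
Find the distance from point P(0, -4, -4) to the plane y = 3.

distance = |a·x₀ + b·y₀ + c·z₀ - d| / √(a² + b² + c²)
  = |0·0 + 1·(-4) + 0·(-4) - 3| / √(0² + 1² + 0²)
  = |0 - 4 + 0 - 3| / √(0 + 1 + 0)
  = |-7| / √1
  = 7 / 1
  ≈ 7

7


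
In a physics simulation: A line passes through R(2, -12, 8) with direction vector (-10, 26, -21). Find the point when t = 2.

P(t) = R + t·d
  = (2 + (-10)·2, -12 + 26·2, 8 + (-21)·2)
  = (2 - 20, -12 + 52, 8 - 42)
  = (-18, 40, -34)

(-18, 40, -34)


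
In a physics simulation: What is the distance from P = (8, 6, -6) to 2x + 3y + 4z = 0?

distance = |a·x₀ + b·y₀ + c·z₀ - d| / √(a² + b² + c²)
  = |2·8 + 3·6 + 4·(-6) - 0| / √(2² + 3² + 4²)
  = |16 + 18 - 24 + 0| / √(4 + 9 + 16)
  = |10| / √29
  = 10 / 5.385
  ≈ 1.857

1.857


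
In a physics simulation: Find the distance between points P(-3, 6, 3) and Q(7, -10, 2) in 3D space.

d = √[(x₂-x₁)² + (y₂-y₁)² + (z₂-z₁)²]
  = √[10² + (-16)² + (-1)²]
  = √[100 + 256 + 1]
  = √357
  ≈ 18.89

18.89


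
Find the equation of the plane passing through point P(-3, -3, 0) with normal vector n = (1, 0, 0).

The plane through P with normal n = (a, b, c) satisfies n·(r - P) = 0,
i.e. ax + by + cz = a·x₀ + b·y₀ + c·z₀.
d = 1·(-3) + 0·(-3) + 0·0
  = -3 + 0 + 0
  = -3
Equation: x = -3

x = -3


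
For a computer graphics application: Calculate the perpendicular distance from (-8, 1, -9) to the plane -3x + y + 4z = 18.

distance = |a·x₀ + b·y₀ + c·z₀ - d| / √(a² + b² + c²)
  = |(-3)·(-8) + 1·1 + 4·(-9) - 18| / √((-3)² + 1² + 4²)
  = |24 + 1 - 36 - 18| / √(9 + 1 + 16)
  = |-29| / √26
  = 29 / 5.099
  ≈ 5.687

5.687


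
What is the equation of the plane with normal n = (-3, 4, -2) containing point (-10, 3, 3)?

The plane through P with normal n = (a, b, c) satisfies n·(r - P) = 0,
i.e. ax + by + cz = a·x₀ + b·y₀ + c·z₀.
d = (-3)·(-10) + 4·3 + (-2)·3
  = 30 + 12 - 6
  = 36
Equation: -3x + 4y - 2z = 36

-3x + 4y - 2z = 36


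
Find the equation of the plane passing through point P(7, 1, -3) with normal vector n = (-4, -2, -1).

The plane through P with normal n = (a, b, c) satisfies n·(r - P) = 0,
i.e. ax + by + cz = a·x₀ + b·y₀ + c·z₀.
d = (-4)·7 + (-2)·1 + (-1)·(-3)
  = -28 - 2 + 3
  = -27
Equation: -4x - 2y - z = -27

-4x - 2y - z = -27


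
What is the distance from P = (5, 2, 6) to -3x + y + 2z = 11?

distance = |a·x₀ + b·y₀ + c·z₀ - d| / √(a² + b² + c²)
  = |(-3)·5 + 1·2 + 2·6 - 11| / √((-3)² + 1² + 2²)
  = |-15 + 2 + 12 - 11| / √(9 + 1 + 4)
  = |-12| / √14
  = 12 / 3.742
  ≈ 3.207

3.207


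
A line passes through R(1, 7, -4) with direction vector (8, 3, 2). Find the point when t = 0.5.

P(t) = R + t·d
  = (1 + 8·0.5, 7 + 3·0.5, -4 + 2·0.5)
  = (1 + 4, 7 + 1.5, -4 + 1)
  = (5, 8.5, -3)

(5, 8.5, -3)


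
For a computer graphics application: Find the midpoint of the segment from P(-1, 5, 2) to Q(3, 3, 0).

M = ((x₁+x₂)/2, (y₁+y₂)/2, (z₁+z₂)/2)
  = ((-1 + 3)/2, (5 + 3)/2, (2 + 0)/2)
  = (2/2, 8/2, 2/2)
  = (1, 4, 1)

(1, 4, 1)


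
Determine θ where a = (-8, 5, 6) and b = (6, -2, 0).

a·b = (-8)·6 + 5·(-2) + 6·0 = -48 - 10 + 0 = -58
|a| = √((-8)² + 5² + 6²) = √125 ≈ 11.18
|b| = √(6² + (-2)² + 0²) = √40 ≈ 6.325
cos θ = (a·b)/(|a||b|) = -58/(11.18·6.325) ≈ -0.8202
θ = arccos(-0.8202) ≈ 145.1°

145.1°
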